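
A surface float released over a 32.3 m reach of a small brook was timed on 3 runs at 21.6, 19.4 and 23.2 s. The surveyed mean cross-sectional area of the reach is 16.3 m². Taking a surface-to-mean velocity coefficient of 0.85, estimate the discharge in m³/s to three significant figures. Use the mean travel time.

20.9 m³/s

t̄ = (21.6 + 19.4 + 23.2) / 3 = 21.4 s
v_surface = L / t̄ = 32.3 / 21.4 = 1.509 m/s
v_mean = 0.85 × 1.509 = 1.283 m/s
Q = A × v_mean = 16.3 × 1.283 = 20.91 m³/s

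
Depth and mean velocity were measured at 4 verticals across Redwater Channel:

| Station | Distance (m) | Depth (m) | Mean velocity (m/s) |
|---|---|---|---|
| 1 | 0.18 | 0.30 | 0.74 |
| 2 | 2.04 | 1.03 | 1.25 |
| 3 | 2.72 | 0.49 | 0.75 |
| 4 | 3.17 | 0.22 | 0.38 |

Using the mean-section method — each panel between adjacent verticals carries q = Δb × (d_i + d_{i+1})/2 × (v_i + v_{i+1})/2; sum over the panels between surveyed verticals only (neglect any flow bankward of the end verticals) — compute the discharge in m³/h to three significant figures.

Panel 1-2: Δb = 1.86 m, d̄ = (0.30+1.03)/2 = 0.665, v̄ = (0.74+1.25)/2 = 0.995 → q = 1.86×0.665×0.995 = 1.231 m³/s
Panel 2-3: Δb = 0.68 m, d̄ = (1.03+0.49)/2 = 0.76, v̄ = (1.25+0.75)/2 = 1 → q = 0.68×0.76×1 = 0.5168 m³/s
Panel 3-4: Δb = 0.45 m, d̄ = (0.49+0.22)/2 = 0.355, v̄ = (0.75+0.38)/2 = 0.565 → q = 0.45×0.355×0.565 = 0.09026 m³/s
Q = Σ q = 1.838 m³/s
= 1.838 × 3600 = 6616 m³/h

6620 m³/h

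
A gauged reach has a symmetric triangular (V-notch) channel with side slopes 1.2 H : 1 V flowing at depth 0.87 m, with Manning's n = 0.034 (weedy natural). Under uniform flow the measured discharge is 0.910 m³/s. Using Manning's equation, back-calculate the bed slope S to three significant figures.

0.00500

A = z·y² = 1.2×0.87² = 0.9083 m²
P = 2y√(1+z²) = 2×0.87×√(1+1.2²) = 2.718 m
R = A/P = 0.9083/2.718 = 0.3342 m
S = (Q·n / (1·A·R^(2/3)))² = (0.910×0.034 / (1×0.9083×0.4816))² = 0.005004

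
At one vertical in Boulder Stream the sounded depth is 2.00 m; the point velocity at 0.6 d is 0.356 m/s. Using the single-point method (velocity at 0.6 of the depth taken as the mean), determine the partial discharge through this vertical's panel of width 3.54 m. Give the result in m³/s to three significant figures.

2.52 m³/s

v̄ = v₀.₆ = 0.356 m/s
q = v̄ × d × w = 0.3560 × 2.00 × 3.54 = 2.520 m³/s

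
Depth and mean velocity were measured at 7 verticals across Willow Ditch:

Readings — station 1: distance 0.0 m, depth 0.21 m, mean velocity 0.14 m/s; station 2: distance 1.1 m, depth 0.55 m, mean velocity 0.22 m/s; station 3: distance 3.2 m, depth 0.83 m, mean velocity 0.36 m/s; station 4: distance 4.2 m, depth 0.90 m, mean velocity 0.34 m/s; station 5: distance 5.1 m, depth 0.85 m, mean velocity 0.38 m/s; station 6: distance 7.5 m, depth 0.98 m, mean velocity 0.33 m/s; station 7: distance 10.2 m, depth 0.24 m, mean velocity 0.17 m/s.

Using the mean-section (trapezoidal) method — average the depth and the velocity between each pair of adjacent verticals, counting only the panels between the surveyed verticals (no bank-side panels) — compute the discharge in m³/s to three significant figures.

2.27 m³/s

Panel 1-2: Δb = 1.1 m, d̄ = (0.21+0.55)/2 = 0.38, v̄ = (0.14+0.22)/2 = 0.18 → q = 1.1×0.38×0.18 = 0.07524 m³/s
Panel 2-3: Δb = 2.1 m, d̄ = (0.55+0.83)/2 = 0.69, v̄ = (0.22+0.36)/2 = 0.29 → q = 2.1×0.69×0.29 = 0.4202 m³/s
Panel 3-4: Δb = 1 m, d̄ = (0.83+0.90)/2 = 0.865, v̄ = (0.36+0.34)/2 = 0.35 → q = 1×0.865×0.35 = 0.3028 m³/s
Panel 4-5: Δb = 0.9 m, d̄ = (0.90+0.85)/2 = 0.875, v̄ = (0.34+0.38)/2 = 0.36 → q = 0.9×0.875×0.36 = 0.2835 m³/s
Panel 5-6: Δb = 2.4 m, d̄ = (0.85+0.98)/2 = 0.915, v̄ = (0.38+0.33)/2 = 0.355 → q = 2.4×0.915×0.355 = 0.7796 m³/s
Panel 6-7: Δb = 2.7 m, d̄ = (0.98+0.24)/2 = 0.61, v̄ = (0.33+0.17)/2 = 0.25 → q = 2.7×0.61×0.25 = 0.4118 m³/s
Q = Σ q = 2.273 m³/s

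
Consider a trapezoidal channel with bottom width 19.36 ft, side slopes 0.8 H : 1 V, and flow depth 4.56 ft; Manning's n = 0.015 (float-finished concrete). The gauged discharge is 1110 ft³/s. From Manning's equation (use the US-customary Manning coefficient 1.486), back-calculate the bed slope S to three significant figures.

A = (b + z·y)·y = (19.36 + 0.8×4.56)×4.56 = 104.9 ft²
P = b + 2y√(1+z²) = 19.36 + 2×4.56×√(1+0.8²) = 31.04 ft
R = A/P = 104.9/31.04 = 3.380 ft
S = (Q·n / (1.486·A·R^(2/3)))² = (1110×0.015 / (1.486×104.9×2.252))² = 0.002248

0.00225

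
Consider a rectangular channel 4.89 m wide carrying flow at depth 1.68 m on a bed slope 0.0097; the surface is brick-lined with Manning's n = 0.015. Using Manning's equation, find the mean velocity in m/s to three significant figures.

6.55 m/s

A = b·y = 4.89 × 1.68 = 8.215 m²
P = b + 2y = 4.89 + 2×1.68 = 8.250 m
R = A/P = 8.215/8.250 = 0.9958 m
Q = (1/n)·A·R^(2/3)·S^(1/2) = (1/0.015) × 8.215 × 0.9958^(2/3) × 0.0097^(1/2) = 53.79 m³/s
V = Q/A = 53.79/8.215 = 6.547 m/s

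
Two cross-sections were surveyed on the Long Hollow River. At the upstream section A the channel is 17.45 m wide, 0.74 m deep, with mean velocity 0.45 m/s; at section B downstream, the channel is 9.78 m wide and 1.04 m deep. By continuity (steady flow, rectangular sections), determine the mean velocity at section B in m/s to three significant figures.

0.571 m/s

Q = A₁V₁ = (17.45×0.74) × 0.45 = 5.811 m³/s
A₂ = 9.78 × 1.04 = 10.17 m²
V₂ = Q/A₂ = 5.811/10.17 = 0.5713 m/s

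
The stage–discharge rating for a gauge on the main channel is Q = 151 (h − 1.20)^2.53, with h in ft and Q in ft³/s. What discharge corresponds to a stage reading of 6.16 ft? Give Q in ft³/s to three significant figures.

8680 ft³/s

Q = 151 × (6.16 − 1.20)^2.53 = 151 × 4.96^2.53 = 8681 ft³/s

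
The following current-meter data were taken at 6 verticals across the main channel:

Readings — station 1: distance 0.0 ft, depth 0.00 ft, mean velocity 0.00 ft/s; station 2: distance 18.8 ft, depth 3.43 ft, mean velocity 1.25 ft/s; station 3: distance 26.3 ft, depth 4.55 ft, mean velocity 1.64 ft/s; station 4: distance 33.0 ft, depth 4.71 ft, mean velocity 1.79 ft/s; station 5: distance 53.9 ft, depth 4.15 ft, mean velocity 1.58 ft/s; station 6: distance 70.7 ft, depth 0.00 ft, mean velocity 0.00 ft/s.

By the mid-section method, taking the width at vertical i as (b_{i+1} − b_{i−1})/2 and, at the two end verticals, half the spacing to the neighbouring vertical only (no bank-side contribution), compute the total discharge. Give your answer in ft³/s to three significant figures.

349 ft³/s

w_2 = (26.3 − 0.0)/2 = 13.15 ft; q_2 = 1.25 × 3.43 × 13.15 = 56.38 ft³/s
w_3 = (33.0 − 18.8)/2 = 7.1 ft; q_3 = 1.64 × 4.55 × 7.1 = 52.98 ft³/s
w_4 = (53.9 − 26.3)/2 = 13.8 ft; q_4 = 1.79 × 4.71 × 13.8 = 116.3 ft³/s
w_5 = (70.7 − 33.0)/2 = 18.85 ft; q_5 = 1.58 × 4.15 × 18.85 = 123.6 ft³/s
Stations 1, 6 contribute zero (depth or velocity is 0).
Q = Σ qᵢ = 349.3 ft³/s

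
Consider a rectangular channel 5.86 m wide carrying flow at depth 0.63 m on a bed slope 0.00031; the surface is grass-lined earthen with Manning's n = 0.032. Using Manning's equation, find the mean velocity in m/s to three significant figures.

0.355 m/s

A = b·y = 5.86 × 0.63 = 3.692 m²
P = b + 2y = 5.86 + 2×0.63 = 7.120 m
R = A/P = 3.692/7.120 = 0.5185 m
Q = (1/n)·A·R^(2/3)·S^(1/2) = (1/0.032) × 3.692 × 0.5185^(2/3) × 0.00031^(1/2) = 1.311 m³/s
V = Q/A = 1.311/3.692 = 0.3551 m/s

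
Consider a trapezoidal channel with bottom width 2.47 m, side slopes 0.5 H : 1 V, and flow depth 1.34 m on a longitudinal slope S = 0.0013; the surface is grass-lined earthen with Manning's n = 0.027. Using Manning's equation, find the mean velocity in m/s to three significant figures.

1.12 m/s

A = (b + z·y)·y = (2.47 + 0.5×1.34)×1.34 = 4.208 m²
P = b + 2y√(1+z²) = 2.47 + 2×1.34×√(1+0.5²) = 5.466 m
R = A/P = 4.208/5.466 = 0.7697 m
Q = (1/n)·A·R^(2/3)·S^(1/2) = (1/0.027) × 4.208 × 0.7697^(2/3) × 0.0013^(1/2) = 4.719 m³/s
V = Q/A = 4.719/4.208 = 1.122 m/s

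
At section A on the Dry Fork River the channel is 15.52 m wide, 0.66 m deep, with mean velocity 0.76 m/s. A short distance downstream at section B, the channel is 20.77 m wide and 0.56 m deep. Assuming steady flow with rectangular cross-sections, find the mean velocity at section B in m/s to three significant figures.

0.669 m/s

Q = A₁V₁ = (15.52×0.66) × 0.76 = 7.785 m³/s
A₂ = 20.77 × 0.56 = 11.63 m²
V₂ = Q/A₂ = 7.785/11.63 = 0.6693 m/s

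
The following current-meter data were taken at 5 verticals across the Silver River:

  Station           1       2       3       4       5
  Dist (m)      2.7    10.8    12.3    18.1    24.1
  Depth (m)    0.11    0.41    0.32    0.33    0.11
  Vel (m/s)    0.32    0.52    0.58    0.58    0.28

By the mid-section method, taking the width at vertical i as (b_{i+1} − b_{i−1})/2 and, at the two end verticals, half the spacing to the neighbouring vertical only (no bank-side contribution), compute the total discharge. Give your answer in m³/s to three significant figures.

w_1 = (10.8 − 2.7)/2 = 4.05 m; q_1 = 0.32 × 0.11 × 4.05 = 0.1426 m³/s
w_2 = (12.3 − 2.7)/2 = 4.8 m; q_2 = 0.52 × 0.41 × 4.8 = 1.023 m³/s
w_3 = (18.1 − 10.8)/2 = 3.65 m; q_3 = 0.58 × 0.32 × 3.65 = 0.6774 m³/s
w_4 = (24.1 − 12.3)/2 = 5.9 m; q_4 = 0.58 × 0.33 × 5.9 = 1.129 m³/s
w_5 = (24.1 − 18.1)/2 = 3 m; q_5 = 0.28 × 0.11 × 3 = 0.09240 m³/s
Q = Σ qᵢ = 3.065 m³/s

3.07 m³/s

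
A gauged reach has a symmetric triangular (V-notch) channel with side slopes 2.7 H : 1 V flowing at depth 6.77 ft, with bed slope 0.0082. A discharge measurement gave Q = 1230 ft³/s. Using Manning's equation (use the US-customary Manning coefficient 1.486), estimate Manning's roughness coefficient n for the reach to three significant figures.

A = z·y² = 2.7×6.77² = 123.7 ft²
P = 2y√(1+z²) = 2×6.77×√(1+2.7²) = 38.98 ft
R = A/P = 123.7/38.98 = 3.174 ft
n = (1.486/Q)·A·R^(2/3)·S^(1/2) = (1.486/1230) × 123.7 × 2.160 × 0.09055 = 0.02924

0.0292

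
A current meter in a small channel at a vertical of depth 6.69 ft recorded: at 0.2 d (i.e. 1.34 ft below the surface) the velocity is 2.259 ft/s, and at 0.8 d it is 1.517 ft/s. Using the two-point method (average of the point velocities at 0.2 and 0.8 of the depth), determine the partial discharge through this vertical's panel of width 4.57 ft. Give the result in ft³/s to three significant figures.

57.7 ft³/s

v̄ = (2.259 + 1.517) / 2 = 1.888 ft/s
q = v̄ × d × w = 1.888 × 6.69 × 4.57 = 57.72 ft³/s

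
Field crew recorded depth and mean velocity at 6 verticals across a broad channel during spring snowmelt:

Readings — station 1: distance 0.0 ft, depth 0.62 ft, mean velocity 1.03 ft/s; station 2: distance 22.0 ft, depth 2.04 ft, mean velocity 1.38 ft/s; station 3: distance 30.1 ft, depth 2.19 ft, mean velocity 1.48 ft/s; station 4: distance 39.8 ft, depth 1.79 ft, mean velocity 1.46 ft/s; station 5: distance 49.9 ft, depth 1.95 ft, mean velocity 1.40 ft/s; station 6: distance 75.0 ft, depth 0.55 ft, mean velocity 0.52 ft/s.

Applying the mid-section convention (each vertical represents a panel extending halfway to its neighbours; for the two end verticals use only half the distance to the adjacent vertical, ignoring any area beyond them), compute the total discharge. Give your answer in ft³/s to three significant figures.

w_1 = (22.0 − 0.0)/2 = 11 ft; q_1 = 1.03 × 0.62 × 11 = 7.025 ft³/s
w_2 = (30.1 − 0.0)/2 = 15.05 ft; q_2 = 1.38 × 2.04 × 15.05 = 42.37 ft³/s
w_3 = (39.8 − 22.0)/2 = 8.9 ft; q_3 = 1.48 × 2.19 × 8.9 = 28.85 ft³/s
w_4 = (49.9 − 30.1)/2 = 9.9 ft; q_4 = 1.46 × 1.79 × 9.9 = 25.87 ft³/s
w_5 = (75.0 − 39.8)/2 = 17.6 ft; q_5 = 1.40 × 1.95 × 17.6 = 48.05 ft³/s
w_6 = (75.0 − 49.9)/2 = 12.55 ft; q_6 = 0.52 × 0.55 × 12.55 = 3.589 ft³/s
Q = Σ qᵢ = 155.8 ft³/s

156 ft³/s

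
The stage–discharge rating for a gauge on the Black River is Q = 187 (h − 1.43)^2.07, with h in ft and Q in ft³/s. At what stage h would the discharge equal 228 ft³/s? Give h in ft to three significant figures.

h − h₀ = (Q/C)^(1/b) = (228/187)^(1/2.07) = 1.101 ft
h = 1.43 + 1.101 = 2.531 ft

2.53 ft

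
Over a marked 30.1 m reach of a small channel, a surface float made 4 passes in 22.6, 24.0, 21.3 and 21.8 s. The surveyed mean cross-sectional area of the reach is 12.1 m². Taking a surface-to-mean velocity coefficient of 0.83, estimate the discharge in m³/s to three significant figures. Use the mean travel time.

t̄ = (22.6 + 24.0 + 21.3 + 21.8) / 4 = 22.425 s
v_surface = L / t̄ = 30.1 / 22.425 = 1.342 m/s
v_mean = 0.83 × 1.342 = 1.114 m/s
Q = A × v_mean = 12.1 × 1.114 = 13.48 m³/s

13.5 m³/s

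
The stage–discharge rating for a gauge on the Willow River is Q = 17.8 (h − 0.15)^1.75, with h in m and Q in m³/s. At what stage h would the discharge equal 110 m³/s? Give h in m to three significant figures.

2.98 m

h − h₀ = (Q/C)^(1/b) = (110/17.8)^(1/1.75) = 2.831 m
h = 0.15 + 2.831 = 2.981 m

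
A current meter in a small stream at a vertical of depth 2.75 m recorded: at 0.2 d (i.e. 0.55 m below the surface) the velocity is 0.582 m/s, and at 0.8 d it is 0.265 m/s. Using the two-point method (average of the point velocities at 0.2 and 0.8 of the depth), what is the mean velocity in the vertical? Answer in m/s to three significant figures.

0.424 m/s

v̄ = (0.582 + 0.265) / 2 = 0.4235 m/s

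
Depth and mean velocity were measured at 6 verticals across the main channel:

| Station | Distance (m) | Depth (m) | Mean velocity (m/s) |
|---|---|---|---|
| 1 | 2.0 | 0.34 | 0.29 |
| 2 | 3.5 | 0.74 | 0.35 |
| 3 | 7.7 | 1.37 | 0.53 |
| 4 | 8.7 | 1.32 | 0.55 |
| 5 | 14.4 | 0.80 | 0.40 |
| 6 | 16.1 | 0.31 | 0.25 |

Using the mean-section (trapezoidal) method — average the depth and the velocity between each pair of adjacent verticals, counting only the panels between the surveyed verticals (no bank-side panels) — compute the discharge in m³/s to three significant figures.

Panel 1-2: Δb = 1.5 m, d̄ = (0.34+0.74)/2 = 0.54, v̄ = (0.29+0.35)/2 = 0.32 → q = 1.5×0.54×0.32 = 0.2592 m³/s
Panel 2-3: Δb = 4.2 m, d̄ = (0.74+1.37)/2 = 1.055, v̄ = (0.35+0.53)/2 = 0.44 → q = 4.2×1.055×0.44 = 1.950 m³/s
Panel 3-4: Δb = 1 m, d̄ = (1.37+1.32)/2 = 1.345, v̄ = (0.53+0.55)/2 = 0.54 → q = 1×1.345×0.54 = 0.7263 m³/s
Panel 4-5: Δb = 5.7 m, d̄ = (1.32+0.80)/2 = 1.06, v̄ = (0.55+0.40)/2 = 0.475 → q = 5.7×1.06×0.475 = 2.870 m³/s
Panel 5-6: Δb = 1.7 m, d̄ = (0.80+0.31)/2 = 0.555, v̄ = (0.40+0.25)/2 = 0.325 → q = 1.7×0.555×0.325 = 0.3066 m³/s
Q = Σ q = 6.112 m³/s

6.11 m³/s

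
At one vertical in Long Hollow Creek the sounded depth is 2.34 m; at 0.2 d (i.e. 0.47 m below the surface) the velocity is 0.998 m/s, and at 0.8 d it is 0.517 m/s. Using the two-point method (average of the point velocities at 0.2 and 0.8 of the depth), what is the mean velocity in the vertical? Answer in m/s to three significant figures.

v̄ = (0.998 + 0.517) / 2 = 0.7575 m/s

0.758 m/s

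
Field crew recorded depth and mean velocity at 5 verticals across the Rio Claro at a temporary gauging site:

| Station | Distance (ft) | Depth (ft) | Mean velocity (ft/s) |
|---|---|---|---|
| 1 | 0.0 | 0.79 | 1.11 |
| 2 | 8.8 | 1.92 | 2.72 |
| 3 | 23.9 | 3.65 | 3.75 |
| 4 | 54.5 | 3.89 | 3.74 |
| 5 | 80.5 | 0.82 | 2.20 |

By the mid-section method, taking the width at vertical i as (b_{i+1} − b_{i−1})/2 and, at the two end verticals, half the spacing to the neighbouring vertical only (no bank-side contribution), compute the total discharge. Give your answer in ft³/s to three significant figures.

w_1 = (8.8 − 0.0)/2 = 4.4 ft; q_1 = 1.11 × 0.79 × 4.4 = 3.858 ft³/s
w_2 = (23.9 − 0.0)/2 = 11.95 ft; q_2 = 2.72 × 1.92 × 11.95 = 62.41 ft³/s
w_3 = (54.5 − 8.8)/2 = 22.85 ft; q_3 = 3.75 × 3.65 × 22.85 = 312.8 ft³/s
w_4 = (80.5 − 23.9)/2 = 28.3 ft; q_4 = 3.74 × 3.89 × 28.3 = 411.7 ft³/s
w_5 = (80.5 − 54.5)/2 = 13 ft; q_5 = 2.20 × 0.82 × 13 = 23.45 ft³/s
Q = Σ qᵢ = 814.2 ft³/s

814 ft³/s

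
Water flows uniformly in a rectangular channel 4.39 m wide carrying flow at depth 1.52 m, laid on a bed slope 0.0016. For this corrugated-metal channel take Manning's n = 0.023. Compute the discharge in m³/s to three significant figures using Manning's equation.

A = b·y = 4.39 × 1.52 = 6.673 m²
P = b + 2y = 4.39 + 2×1.52 = 7.430 m
R = A/P = 6.673/7.430 = 0.8981 m
Q = (1/n)·A·R^(2/3)·S^(1/2) = (1/0.023) × 6.673 × 0.8981^(2/3) × 0.0016^(1/2) = 10.80 m³/s

10.8 m³/s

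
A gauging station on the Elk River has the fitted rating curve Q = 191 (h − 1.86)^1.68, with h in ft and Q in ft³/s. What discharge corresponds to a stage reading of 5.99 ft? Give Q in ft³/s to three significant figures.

2070 ft³/s

Q = 191 × (5.99 − 1.86)^1.68 = 191 × 4.13^1.68 = 2069 ft³/s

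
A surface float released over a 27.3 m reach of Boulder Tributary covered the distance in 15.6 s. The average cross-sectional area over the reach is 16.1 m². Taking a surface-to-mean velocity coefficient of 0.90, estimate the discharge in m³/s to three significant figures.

25.4 m³/s

v_surface = L / t̄ = 27.3 / 15.6 = 1.750 m/s
v_mean = 0.90 × 1.750 = 1.575 m/s
Q = A × v_mean = 16.1 × 1.575 = 25.36 m³/s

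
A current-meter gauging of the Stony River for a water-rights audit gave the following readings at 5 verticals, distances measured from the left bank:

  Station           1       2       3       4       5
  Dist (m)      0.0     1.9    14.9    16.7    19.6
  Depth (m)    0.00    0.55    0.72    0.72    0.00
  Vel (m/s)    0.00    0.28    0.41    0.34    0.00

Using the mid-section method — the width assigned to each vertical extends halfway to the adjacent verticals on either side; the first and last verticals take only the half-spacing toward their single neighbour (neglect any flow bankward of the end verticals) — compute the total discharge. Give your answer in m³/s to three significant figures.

3.91 m³/s

w_2 = (14.9 − 0.0)/2 = 7.45 m; q_2 = 0.28 × 0.55 × 7.45 = 1.147 m³/s
w_3 = (16.7 − 1.9)/2 = 7.4 m; q_3 = 0.41 × 0.72 × 7.4 = 2.184 m³/s
w_4 = (19.6 − 14.9)/2 = 2.35 m; q_4 = 0.34 × 0.72 × 2.35 = 0.5753 m³/s
Stations 1, 5 contribute zero (depth or velocity is 0).
Q = Σ qᵢ = 3.907 m³/s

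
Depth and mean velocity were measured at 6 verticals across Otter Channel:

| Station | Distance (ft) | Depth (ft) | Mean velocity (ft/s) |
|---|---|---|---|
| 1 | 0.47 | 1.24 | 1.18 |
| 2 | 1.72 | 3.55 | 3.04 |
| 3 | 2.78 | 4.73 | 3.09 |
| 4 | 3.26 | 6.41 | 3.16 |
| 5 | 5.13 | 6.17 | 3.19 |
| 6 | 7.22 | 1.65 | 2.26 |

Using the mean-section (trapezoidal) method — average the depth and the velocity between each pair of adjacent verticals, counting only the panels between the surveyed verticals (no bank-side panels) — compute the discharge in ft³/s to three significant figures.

Panel 1-2: Δb = 1.25 ft, d̄ = (1.24+3.55)/2 = 2.395, v̄ = (1.18+3.04)/2 = 2.11 → q = 1.25×2.395×2.11 = 6.317 ft³/s
Panel 2-3: Δb = 1.06 ft, d̄ = (3.55+4.73)/2 = 4.14, v̄ = (3.04+3.09)/2 = 3.065 → q = 1.06×4.14×3.065 = 13.45 ft³/s
Panel 3-4: Δb = 0.48 ft, d̄ = (4.73+6.41)/2 = 5.57, v̄ = (3.09+3.16)/2 = 3.125 → q = 0.48×5.57×3.125 = 8.355 ft³/s
Panel 4-5: Δb = 1.87 ft, d̄ = (6.41+6.17)/2 = 6.29, v̄ = (3.16+3.19)/2 = 3.175 → q = 1.87×6.29×3.175 = 37.35 ft³/s
Panel 5-6: Δb = 2.09 ft, d̄ = (6.17+1.65)/2 = 3.91, v̄ = (3.19+2.26)/2 = 2.725 → q = 2.09×3.91×2.725 = 22.27 ft³/s
Q = Σ q = 87.74 ft³/s

87.7 ft³/s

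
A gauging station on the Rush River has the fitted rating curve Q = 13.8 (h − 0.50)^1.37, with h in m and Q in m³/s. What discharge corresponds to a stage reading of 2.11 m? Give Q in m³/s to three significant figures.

26.5 m³/s

Q = 13.8 × (2.11 − 0.50)^1.37 = 13.8 × 1.61^1.37 = 26.50 m³/s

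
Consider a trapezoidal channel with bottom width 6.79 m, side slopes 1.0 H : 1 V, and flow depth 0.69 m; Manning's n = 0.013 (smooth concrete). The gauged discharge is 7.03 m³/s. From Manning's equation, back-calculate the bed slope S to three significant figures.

A = (b + z·y)·y = (6.79 + 1.0×0.69)×0.69 = 5.161 m²
P = b + 2y√(1+z²) = 6.79 + 2×0.69×√(1+1.0²) = 8.742 m
R = A/P = 5.161/8.742 = 0.5904 m
S = (Q·n / (1·A·R^(2/3)))² = (7.03×0.013 / (1×5.161×0.7038))² = 0.0006330

0.000633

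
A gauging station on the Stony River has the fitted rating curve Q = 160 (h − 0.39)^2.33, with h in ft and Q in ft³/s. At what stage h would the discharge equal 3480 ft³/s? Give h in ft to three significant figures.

4.14 ft

h − h₀ = (Q/C)^(1/b) = (3480/160)^(1/2.33) = 3.750 ft
h = 0.39 + 3.750 = 4.140 ft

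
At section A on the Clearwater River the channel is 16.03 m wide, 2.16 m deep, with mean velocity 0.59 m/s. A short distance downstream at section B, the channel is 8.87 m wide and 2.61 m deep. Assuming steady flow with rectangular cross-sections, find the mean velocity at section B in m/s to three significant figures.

Q = A₁V₁ = (16.03×2.16) × 0.59 = 20.43 m³/s
A₂ = 8.87 × 2.61 = 23.15 m²
V₂ = Q/A₂ = 20.43/23.15 = 0.8824 m/s

0.882 m/s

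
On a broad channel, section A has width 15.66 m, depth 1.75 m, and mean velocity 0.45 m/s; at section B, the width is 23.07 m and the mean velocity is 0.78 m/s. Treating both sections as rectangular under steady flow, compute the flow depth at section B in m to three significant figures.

0.685 m

Q = A₁V₁ = (15.66×1.75) × 0.45 = 12.33 m³/s
d₂ = Q/(b₂ V₂) = 12.33/(23.07×0.78) = 0.6853 m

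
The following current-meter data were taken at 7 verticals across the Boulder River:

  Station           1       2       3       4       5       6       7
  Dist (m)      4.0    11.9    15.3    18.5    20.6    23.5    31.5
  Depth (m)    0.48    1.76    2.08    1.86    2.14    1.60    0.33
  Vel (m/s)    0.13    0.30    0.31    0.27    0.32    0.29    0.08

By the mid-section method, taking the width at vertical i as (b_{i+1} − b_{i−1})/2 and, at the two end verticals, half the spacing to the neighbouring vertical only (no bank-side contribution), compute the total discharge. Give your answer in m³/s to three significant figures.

11.0 m³/s

w_1 = (11.9 − 4.0)/2 = 3.95 m; q_1 = 0.13 × 0.48 × 3.95 = 0.2465 m³/s
w_2 = (15.3 − 4.0)/2 = 5.65 m; q_2 = 0.30 × 1.76 × 5.65 = 2.983 m³/s
w_3 = (18.5 − 11.9)/2 = 3.3 m; q_3 = 0.31 × 2.08 × 3.3 = 2.128 m³/s
w_4 = (20.6 − 15.3)/2 = 2.65 m; q_4 = 0.27 × 1.86 × 2.65 = 1.331 m³/s
w_5 = (23.5 − 18.5)/2 = 2.5 m; q_5 = 0.32 × 2.14 × 2.5 = 1.712 m³/s
w_6 = (31.5 − 20.6)/2 = 5.45 m; q_6 = 0.29 × 1.60 × 5.45 = 2.529 m³/s
w_7 = (31.5 − 23.5)/2 = 4 m; q_7 = 0.08 × 0.33 × 4 = 0.1056 m³/s
Q = Σ qᵢ = 11.03 m³/s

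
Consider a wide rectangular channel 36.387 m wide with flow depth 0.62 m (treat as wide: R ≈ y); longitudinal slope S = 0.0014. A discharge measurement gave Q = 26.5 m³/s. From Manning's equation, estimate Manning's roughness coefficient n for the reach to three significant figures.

A = b·y = 36.387 × 0.62 = 22.56 m²
Wide channel: R ≈ y = 0.62 m
n = (1/Q)·A·R^(2/3)·S^(1/2) = (1/26.5) × 22.56 × 0.7271 × 0.03742 = 0.02316

0.0232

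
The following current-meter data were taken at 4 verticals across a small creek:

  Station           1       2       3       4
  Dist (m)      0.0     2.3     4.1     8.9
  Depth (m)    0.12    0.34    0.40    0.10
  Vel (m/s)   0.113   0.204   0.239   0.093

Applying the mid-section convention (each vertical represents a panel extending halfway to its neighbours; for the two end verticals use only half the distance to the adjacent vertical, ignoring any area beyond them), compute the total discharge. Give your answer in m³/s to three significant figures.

0.496 m³/s

w_1 = (2.3 − 0.0)/2 = 1.15 m; q_1 = 0.113 × 0.12 × 1.15 = 0.01559 m³/s
w_2 = (4.1 − 0.0)/2 = 2.05 m; q_2 = 0.204 × 0.34 × 2.05 = 0.1422 m³/s
w_3 = (8.9 − 2.3)/2 = 3.3 m; q_3 = 0.239 × 0.40 × 3.3 = 0.3155 m³/s
w_4 = (8.9 − 4.1)/2 = 2.4 m; q_4 = 0.093 × 0.10 × 2.4 = 0.02232 m³/s
Q = Σ qᵢ = 0.4956 m³/s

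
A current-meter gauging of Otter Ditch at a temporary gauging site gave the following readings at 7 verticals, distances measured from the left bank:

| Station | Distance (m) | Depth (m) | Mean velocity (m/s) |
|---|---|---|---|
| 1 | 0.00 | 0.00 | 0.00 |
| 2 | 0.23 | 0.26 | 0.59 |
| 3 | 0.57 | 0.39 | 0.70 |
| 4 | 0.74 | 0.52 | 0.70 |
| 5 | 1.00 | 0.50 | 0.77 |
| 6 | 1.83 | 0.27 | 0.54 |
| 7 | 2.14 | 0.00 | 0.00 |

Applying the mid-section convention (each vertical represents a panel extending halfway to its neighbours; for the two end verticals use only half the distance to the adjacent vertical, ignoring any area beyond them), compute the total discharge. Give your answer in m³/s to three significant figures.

w_2 = (0.57 − 0.00)/2 = 0.285 m; q_2 = 0.59 × 0.26 × 0.285 = 0.04372 m³/s
w_3 = (0.74 − 0.23)/2 = 0.255 m; q_3 = 0.70 × 0.39 × 0.255 = 0.06962 m³/s
w_4 = (1.00 − 0.57)/2 = 0.215 m; q_4 = 0.70 × 0.52 × 0.215 = 0.07826 m³/s
w_5 = (1.83 − 0.74)/2 = 0.545 m; q_5 = 0.77 × 0.50 × 0.545 = 0.2098 m³/s
w_6 = (2.14 − 1.00)/2 = 0.57 m; q_6 = 0.54 × 0.27 × 0.57 = 0.08311 m³/s
Stations 1, 7 contribute zero (depth or velocity is 0).
Q = Σ qᵢ = 0.4845 m³/s

0.485 m³/s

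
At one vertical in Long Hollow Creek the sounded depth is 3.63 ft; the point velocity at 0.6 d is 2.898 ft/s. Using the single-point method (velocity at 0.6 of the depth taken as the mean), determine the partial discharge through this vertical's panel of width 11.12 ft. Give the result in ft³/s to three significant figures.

117 ft³/s

v̄ = v₀.₆ = 2.898 ft/s
q = v̄ × d × w = 2.898 × 3.63 × 11.12 = 117.0 ft³/s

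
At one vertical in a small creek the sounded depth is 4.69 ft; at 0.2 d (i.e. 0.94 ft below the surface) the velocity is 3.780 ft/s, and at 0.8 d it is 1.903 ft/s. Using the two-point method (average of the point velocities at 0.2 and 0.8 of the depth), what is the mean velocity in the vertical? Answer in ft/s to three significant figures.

2.84 ft/s

v̄ = (3.780 + 1.903) / 2 = 2.842 ft/s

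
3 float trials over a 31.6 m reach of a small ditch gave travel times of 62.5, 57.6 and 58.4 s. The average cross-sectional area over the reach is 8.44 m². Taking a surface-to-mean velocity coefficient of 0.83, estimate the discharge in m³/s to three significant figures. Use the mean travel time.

t̄ = (62.5 + 57.6 + 58.4) / 3 = 59.5 s
v_surface = L / t̄ = 31.6 / 59.5 = 0.5311 m/s
v_mean = 0.83 × 0.5311 = 0.4408 m/s
Q = A × v_mean = 8.44 × 0.4408 = 3.720 m³/s

3.72 m³/s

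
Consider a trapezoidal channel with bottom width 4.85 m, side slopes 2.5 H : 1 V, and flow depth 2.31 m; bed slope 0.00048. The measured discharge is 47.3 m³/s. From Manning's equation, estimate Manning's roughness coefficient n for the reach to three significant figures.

0.0144

A = (b + z·y)·y = (4.85 + 2.5×2.31)×2.31 = 24.54 m²
P = b + 2y√(1+z²) = 4.85 + 2×2.31×√(1+2.5²) = 17.29 m
R = A/P = 24.54/17.29 = 1.420 m
n = (1/Q)·A·R^(2/3)·S^(1/2) = (1/47.3) × 24.54 × 1.263 × 0.02191 = 0.01436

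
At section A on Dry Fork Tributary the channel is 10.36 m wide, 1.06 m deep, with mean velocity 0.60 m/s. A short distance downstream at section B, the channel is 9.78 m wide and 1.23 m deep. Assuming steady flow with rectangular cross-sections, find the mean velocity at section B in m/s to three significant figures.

0.548 m/s

Q = A₁V₁ = (10.36×1.06) × 0.60 = 6.589 m³/s
A₂ = 9.78 × 1.23 = 12.03 m²
V₂ = Q/A₂ = 6.589/12.03 = 0.5477 m/s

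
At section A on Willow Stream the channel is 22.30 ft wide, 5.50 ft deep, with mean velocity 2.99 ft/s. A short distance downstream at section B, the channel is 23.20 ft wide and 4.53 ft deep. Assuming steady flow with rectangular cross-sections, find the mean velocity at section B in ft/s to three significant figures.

Q = A₁V₁ = (22.30×5.50) × 2.99 = 366.7 ft³/s
A₂ = 23.20 × 4.53 = 105.1 ft²
V₂ = Q/A₂ = 366.7/105.1 = 3.489 ft/s

3.49 ft/s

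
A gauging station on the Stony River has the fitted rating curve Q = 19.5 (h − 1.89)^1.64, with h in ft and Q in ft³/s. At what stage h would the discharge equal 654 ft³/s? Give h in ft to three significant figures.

h − h₀ = (Q/C)^(1/b) = (654/19.5)^(1/1.64) = 8.515 ft
h = 1.89 + 8.515 = 10.41 ft

10.4 ft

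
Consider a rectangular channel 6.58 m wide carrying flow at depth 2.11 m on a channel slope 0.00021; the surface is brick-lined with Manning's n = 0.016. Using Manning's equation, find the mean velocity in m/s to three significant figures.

A = b·y = 6.58 × 2.11 = 13.88 m²
P = b + 2y = 6.58 + 2×2.11 = 10.80 m
R = A/P = 13.88/10.80 = 1.286 m
Q = (1/n)·A·R^(2/3)·S^(1/2) = (1/0.016) × 13.88 × 1.286^(2/3) × 0.00021^(1/2) = 14.87 m³/s
V = Q/A = 14.87/13.88 = 1.071 m/s

1.07 m/s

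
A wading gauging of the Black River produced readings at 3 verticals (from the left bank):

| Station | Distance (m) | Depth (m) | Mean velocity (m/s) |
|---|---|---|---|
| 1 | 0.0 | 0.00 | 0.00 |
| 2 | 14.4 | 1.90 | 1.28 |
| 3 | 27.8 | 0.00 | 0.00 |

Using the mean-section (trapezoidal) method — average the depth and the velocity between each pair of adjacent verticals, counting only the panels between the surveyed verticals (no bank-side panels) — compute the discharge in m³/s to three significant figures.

16.9 m³/s

Panel 1-2: Δb = 14.4 m, d̄ = (0.00+1.90)/2 = 0.95, v̄ = (0.00+1.28)/2 = 0.64 → q = 14.4×0.95×0.64 = 8.755 m³/s
Panel 2-3: Δb = 13.4 m, d̄ = (1.90+0.00)/2 = 0.95, v̄ = (1.28+0.00)/2 = 0.64 → q = 13.4×0.95×0.64 = 8.147 m³/s
Q = Σ q = 16.90 m³/s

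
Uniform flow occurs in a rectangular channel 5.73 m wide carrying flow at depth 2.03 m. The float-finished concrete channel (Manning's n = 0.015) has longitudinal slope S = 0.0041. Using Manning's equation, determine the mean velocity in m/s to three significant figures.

4.79 m/s

A = b·y = 5.73 × 2.03 = 11.63 m²
P = b + 2y = 5.73 + 2×2.03 = 9.790 m
R = A/P = 11.63/9.790 = 1.188 m
Q = (1/n)·A·R^(2/3)·S^(1/2) = (1/0.015) × 11.63 × 1.188^(2/3) × 0.0041^(1/2) = 55.70 m³/s
V = Q/A = 55.70/11.63 = 4.789 m/s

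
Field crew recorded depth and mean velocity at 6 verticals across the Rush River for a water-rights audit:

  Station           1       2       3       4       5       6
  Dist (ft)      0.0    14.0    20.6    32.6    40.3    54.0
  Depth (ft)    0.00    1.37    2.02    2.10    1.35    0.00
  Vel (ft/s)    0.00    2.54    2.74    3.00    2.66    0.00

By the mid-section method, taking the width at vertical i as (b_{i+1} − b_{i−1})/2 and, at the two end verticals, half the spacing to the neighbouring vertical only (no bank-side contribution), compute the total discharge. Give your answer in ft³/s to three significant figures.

188 ft³/s

w_2 = (20.6 − 0.0)/2 = 10.3 ft; q_2 = 2.54 × 1.37 × 10.3 = 35.84 ft³/s
w_3 = (32.6 − 14.0)/2 = 9.3 ft; q_3 = 2.74 × 2.02 × 9.3 = 51.47 ft³/s
w_4 = (40.3 − 20.6)/2 = 9.85 ft; q_4 = 3.00 × 2.10 × 9.85 = 62.06 ft³/s
w_5 = (54.0 − 32.6)/2 = 10.7 ft; q_5 = 2.66 × 1.35 × 10.7 = 38.42 ft³/s
Stations 1, 6 contribute zero (depth or velocity is 0).
Q = Σ qᵢ = 187.8 ft³/s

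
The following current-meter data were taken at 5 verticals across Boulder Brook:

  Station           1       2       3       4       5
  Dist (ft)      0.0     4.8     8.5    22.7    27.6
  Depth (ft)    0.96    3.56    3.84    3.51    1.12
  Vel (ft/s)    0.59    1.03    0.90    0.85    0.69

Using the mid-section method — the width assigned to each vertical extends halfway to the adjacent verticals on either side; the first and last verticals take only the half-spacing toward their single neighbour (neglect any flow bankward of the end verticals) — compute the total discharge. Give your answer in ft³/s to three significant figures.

78.3 ft³/s

w_1 = (4.8 − 0.0)/2 = 2.4 ft; q_1 = 0.59 × 0.96 × 2.4 = 1.359 ft³/s
w_2 = (8.5 − 0.0)/2 = 4.25 ft; q_2 = 1.03 × 3.56 × 4.25 = 15.58 ft³/s
w_3 = (22.7 − 4.8)/2 = 8.95 ft; q_3 = 0.90 × 3.84 × 8.95 = 30.93 ft³/s
w_4 = (27.6 − 8.5)/2 = 9.55 ft; q_4 = 0.85 × 3.51 × 9.55 = 28.49 ft³/s
w_5 = (27.6 − 22.7)/2 = 2.45 ft; q_5 = 0.69 × 1.12 × 2.45 = 1.893 ft³/s
Q = Σ qᵢ = 78.26 ft³/s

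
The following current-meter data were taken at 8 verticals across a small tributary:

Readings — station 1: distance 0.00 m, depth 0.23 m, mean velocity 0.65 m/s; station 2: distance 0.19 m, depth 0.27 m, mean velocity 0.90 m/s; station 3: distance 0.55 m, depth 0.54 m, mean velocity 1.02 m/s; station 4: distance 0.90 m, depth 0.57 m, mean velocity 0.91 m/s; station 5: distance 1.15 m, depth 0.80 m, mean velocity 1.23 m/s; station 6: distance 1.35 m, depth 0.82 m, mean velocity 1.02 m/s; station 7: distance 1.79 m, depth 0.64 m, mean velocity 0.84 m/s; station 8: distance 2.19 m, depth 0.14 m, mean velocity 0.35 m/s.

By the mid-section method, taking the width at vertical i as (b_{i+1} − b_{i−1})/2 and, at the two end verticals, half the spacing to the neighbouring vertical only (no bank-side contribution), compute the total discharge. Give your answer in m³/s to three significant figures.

1.16 m³/s

w_1 = (0.19 − 0.00)/2 = 0.095 m; q_1 = 0.65 × 0.23 × 0.095 = 0.01420 m³/s
w_2 = (0.55 − 0.00)/2 = 0.275 m; q_2 = 0.90 × 0.27 × 0.275 = 0.06683 m³/s
w_3 = (0.90 − 0.19)/2 = 0.355 m; q_3 = 1.02 × 0.54 × 0.355 = 0.1955 m³/s
w_4 = (1.15 − 0.55)/2 = 0.3 m; q_4 = 0.91 × 0.57 × 0.3 = 0.1556 m³/s
w_5 = (1.35 − 0.90)/2 = 0.225 m; q_5 = 1.23 × 0.80 × 0.225 = 0.2214 m³/s
w_6 = (1.79 − 1.15)/2 = 0.32 m; q_6 = 1.02 × 0.82 × 0.32 = 0.2676 m³/s
w_7 = (2.19 − 1.35)/2 = 0.42 m; q_7 = 0.84 × 0.64 × 0.42 = 0.2258 m³/s
w_8 = (2.19 − 1.79)/2 = 0.2 m; q_8 = 0.35 × 0.14 × 0.2 = 0.009800 m³/s
Q = Σ qᵢ = 1.157 m³/s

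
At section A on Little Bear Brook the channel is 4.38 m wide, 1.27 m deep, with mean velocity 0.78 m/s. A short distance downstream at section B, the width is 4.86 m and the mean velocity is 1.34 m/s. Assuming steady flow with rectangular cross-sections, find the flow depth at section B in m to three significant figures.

0.666 m

Q = A₁V₁ = (4.38×1.27) × 0.78 = 4.339 m³/s
d₂ = Q/(b₂ V₂) = 4.339/(4.86×1.34) = 0.6662 m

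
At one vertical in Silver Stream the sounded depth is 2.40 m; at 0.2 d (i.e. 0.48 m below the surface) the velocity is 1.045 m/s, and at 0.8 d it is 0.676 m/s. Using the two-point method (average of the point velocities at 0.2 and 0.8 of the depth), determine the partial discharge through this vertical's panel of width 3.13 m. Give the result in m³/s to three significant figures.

6.46 m³/s

v̄ = (1.045 + 0.676) / 2 = 0.8605 m/s
q = v̄ × d × w = 0.8605 × 2.40 × 3.13 = 6.464 m³/s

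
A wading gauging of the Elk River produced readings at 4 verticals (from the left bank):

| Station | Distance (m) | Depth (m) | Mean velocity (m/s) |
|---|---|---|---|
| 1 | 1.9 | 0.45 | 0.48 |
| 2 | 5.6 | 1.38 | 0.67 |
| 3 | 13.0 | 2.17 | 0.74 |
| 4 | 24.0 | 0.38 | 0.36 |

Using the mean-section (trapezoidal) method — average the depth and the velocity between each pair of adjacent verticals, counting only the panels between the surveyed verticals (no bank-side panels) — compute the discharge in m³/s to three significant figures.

Panel 1-2: Δb = 3.7 m, d̄ = (0.45+1.38)/2 = 0.915, v̄ = (0.48+0.67)/2 = 0.575 → q = 3.7×0.915×0.575 = 1.947 m³/s
Panel 2-3: Δb = 7.4 m, d̄ = (1.38+2.17)/2 = 1.775, v̄ = (0.67+0.74)/2 = 0.705 → q = 7.4×1.775×0.705 = 9.260 m³/s
Panel 3-4: Δb = 11 m, d̄ = (2.17+0.38)/2 = 1.275, v̄ = (0.74+0.36)/2 = 0.55 → q = 11×1.275×0.55 = 7.714 m³/s
Q = Σ q = 18.92 m³/s

18.9 m³/s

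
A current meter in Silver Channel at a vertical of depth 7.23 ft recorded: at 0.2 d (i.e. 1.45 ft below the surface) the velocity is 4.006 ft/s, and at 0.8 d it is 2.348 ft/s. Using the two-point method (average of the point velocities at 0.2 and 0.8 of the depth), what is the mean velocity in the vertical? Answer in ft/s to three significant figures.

3.18 ft/s

v̄ = (4.006 + 2.348) / 2 = 3.177 ft/s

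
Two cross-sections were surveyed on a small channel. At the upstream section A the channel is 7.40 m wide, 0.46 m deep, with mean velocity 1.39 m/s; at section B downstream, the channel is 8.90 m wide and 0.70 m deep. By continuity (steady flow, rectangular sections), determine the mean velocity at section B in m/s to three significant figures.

Q = A₁V₁ = (7.40×0.46) × 1.39 = 4.732 m³/s
A₂ = 8.90 × 0.70 = 6.230 m²
V₂ = Q/A₂ = 4.732/6.230 = 0.7595 m/s

0.759 m/s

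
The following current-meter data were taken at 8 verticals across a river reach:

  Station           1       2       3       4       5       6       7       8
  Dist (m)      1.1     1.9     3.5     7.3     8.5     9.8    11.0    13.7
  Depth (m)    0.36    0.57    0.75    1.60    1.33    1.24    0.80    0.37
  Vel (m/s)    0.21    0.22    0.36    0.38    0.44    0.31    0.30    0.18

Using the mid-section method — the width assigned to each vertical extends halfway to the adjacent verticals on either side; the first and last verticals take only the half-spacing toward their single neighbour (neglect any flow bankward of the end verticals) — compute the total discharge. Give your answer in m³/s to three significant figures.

w_1 = (1.9 − 1.1)/2 = 0.4 m; q_1 = 0.21 × 0.36 × 0.4 = 0.03024 m³/s
w_2 = (3.5 − 1.1)/2 = 1.2 m; q_2 = 0.22 × 0.57 × 1.2 = 0.1505 m³/s
w_3 = (7.3 − 1.9)/2 = 2.7 m; q_3 = 0.36 × 0.75 × 2.7 = 0.7290 m³/s
w_4 = (8.5 − 3.5)/2 = 2.5 m; q_4 = 0.38 × 1.60 × 2.5 = 1.520 m³/s
w_5 = (9.8 − 7.3)/2 = 1.25 m; q_5 = 0.44 × 1.33 × 1.25 = 0.7315 m³/s
w_6 = (11.0 − 8.5)/2 = 1.25 m; q_6 = 0.31 × 1.24 × 1.25 = 0.4805 m³/s
w_7 = (13.7 − 9.8)/2 = 1.95 m; q_7 = 0.30 × 0.80 × 1.95 = 0.4680 m³/s
w_8 = (13.7 − 11.0)/2 = 1.35 m; q_8 = 0.18 × 0.37 × 1.35 = 0.08991 m³/s
Q = Σ qᵢ = 4.200 m³/s

4.20 m³/s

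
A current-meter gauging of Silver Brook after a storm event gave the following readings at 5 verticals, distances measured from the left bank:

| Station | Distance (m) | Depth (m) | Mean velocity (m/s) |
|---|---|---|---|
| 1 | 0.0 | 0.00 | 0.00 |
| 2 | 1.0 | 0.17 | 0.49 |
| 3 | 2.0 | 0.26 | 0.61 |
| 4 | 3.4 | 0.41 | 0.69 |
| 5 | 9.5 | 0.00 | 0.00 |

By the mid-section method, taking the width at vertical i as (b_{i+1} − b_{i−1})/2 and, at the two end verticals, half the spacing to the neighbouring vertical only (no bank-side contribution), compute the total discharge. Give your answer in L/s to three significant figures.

1330 L/s

w_2 = (2.0 − 0.0)/2 = 1 m; q_2 = 0.49 × 0.17 × 1 = 0.08330 m³/s
w_3 = (3.4 − 1.0)/2 = 1.2 m; q_3 = 0.61 × 0.26 × 1.2 = 0.1903 m³/s
w_4 = (9.5 − 2.0)/2 = 3.75 m; q_4 = 0.69 × 0.41 × 3.75 = 1.061 m³/s
Stations 1, 5 contribute zero (depth or velocity is 0).
Q = Σ qᵢ = 1.334 m³/s
= 1.334 × 1000 = 1334 L/s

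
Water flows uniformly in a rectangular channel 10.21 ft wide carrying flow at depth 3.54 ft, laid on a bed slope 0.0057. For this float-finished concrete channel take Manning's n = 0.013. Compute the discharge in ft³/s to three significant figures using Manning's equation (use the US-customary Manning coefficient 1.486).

510 ft³/s

A = b·y = 10.21 × 3.54 = 36.14 ft²
P = b + 2y = 10.21 + 2×3.54 = 17.29 ft
R = A/P = 36.14/17.29 = 2.090 ft
Q = (1.486/n)·A·R^(2/3)·S^(1/2) = (1.486/0.013) × 36.14 × 2.090^(2/3) × 0.0057^(1/2) = 510.0 ft³/s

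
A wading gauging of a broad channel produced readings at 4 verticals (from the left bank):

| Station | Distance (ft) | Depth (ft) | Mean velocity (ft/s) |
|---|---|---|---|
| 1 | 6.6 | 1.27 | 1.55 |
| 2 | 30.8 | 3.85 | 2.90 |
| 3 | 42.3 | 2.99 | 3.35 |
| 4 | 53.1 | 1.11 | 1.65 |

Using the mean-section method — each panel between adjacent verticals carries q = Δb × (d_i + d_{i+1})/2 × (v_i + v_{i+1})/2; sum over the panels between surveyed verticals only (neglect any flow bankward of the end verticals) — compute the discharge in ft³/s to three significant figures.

Panel 1-2: Δb = 24.2 ft, d̄ = (1.27+3.85)/2 = 2.56, v̄ = (1.55+2.90)/2 = 2.225 → q = 24.2×2.56×2.225 = 137.8 ft³/s
Panel 2-3: Δb = 11.5 ft, d̄ = (3.85+2.99)/2 = 3.42, v̄ = (2.90+3.35)/2 = 3.125 → q = 11.5×3.42×3.125 = 122.9 ft³/s
Panel 3-4: Δb = 10.8 ft, d̄ = (2.99+1.11)/2 = 2.05, v̄ = (3.35+1.65)/2 = 2.5 → q = 10.8×2.05×2.5 = 55.35 ft³/s
Q = Σ q = 316.1 ft³/s

316 ft³/s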